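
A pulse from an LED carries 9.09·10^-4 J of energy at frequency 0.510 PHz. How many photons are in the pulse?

Per-photon energy: E = 3.379·10^-19 J (from frequency = 0.510 PHz).
N = E_total / E_photon = 9.09·10^-4 J / 3.379·10^-19 J = 2.69·10^15.

2.69·10^15 photons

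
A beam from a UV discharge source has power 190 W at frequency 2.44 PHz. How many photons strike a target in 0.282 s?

Total energy: E_total = P·t = 190 × 0.282 = 53.58 J.
Per-photon energy: E = 1.617·10^-18 J.
N = E_total / E_photon = 3.31·10^19.

3.31·10^19 photons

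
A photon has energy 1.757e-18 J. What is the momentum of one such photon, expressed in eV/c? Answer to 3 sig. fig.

Since p = E/c for a photon, p = 5.861e-27 kg·m/s.
Converting to eV/c: p = 10.97 eV/c ≈ 11.0 eV/c.

11.0 eV/c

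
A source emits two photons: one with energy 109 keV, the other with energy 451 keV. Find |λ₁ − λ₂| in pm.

8.63 pm

Using λ = hc/E: λ₁ = 1.137 × 10^-11 m, λ₂ = 2.749 × 10^-12 m.
|Δλ| = |1.137 × 10^-11 − 2.749 × 10^-12| = 8.63 × 10^-12 m = 8.63 pm.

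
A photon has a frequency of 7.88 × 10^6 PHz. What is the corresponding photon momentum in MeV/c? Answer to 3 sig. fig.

First convert: f = 7.88 × 10^6 PHz = 7.88 × 10^21 Hz.
Apply p = hf/c: p = 1.742 × 10^-20 kg·m/s.
Converting to MeV/c: p = 32.59 MeV/c ≈ 32.6 MeV/c.

32.6 MeV/c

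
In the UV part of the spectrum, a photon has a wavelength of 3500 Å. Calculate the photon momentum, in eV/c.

Convert to SI: λ = 3500 Å = 3.50 × 10^-7 m.
Apply p = h/λ: p = 1.893 × 10^-27 kg·m/s.
Converting to eV/c: p = 3.542 eV/c ≈ 3.54 eV/c.

3.54 eV/c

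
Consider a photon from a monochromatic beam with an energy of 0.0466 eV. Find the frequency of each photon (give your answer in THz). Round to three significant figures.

(h = 6.62607015·10^-34 J·s, 1 eV = 1.602176634·10^-19 J.)
In SI units: E = 0.0466 eV = 7.4661·10^-21 J.
Apply f = E/h: f = 1.127·10^13 Hz.
Converting to THz: f = 11.27 THz ≈ 11.3 THz.

11.3 THz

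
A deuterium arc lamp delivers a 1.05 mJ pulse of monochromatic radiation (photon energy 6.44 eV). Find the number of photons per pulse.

Per-photon energy: E = 1.032 × 10^-18 J (from energy = 6.44 eV).
N = E_total / E_photon = 0.00105 J / 1.032 × 10^-18 J = 1.02 × 10^15.

1.02 × 10^15 photons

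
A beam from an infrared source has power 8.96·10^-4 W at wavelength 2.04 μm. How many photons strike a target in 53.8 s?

Total energy: E_total = P·t = 8.96·10^-4 × 53.8 = 0.04820 J.
Per-photon energy: E = 9.737·10^-20 J.
N = E_total / E_photon = 4.95·10^17.

4.95·10^17 photons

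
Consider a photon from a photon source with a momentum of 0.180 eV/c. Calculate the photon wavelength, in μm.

In SI units: p = 0.180 eV/c = 9.6197e-29 kg·m/s.
Since λ = h/p for a photon, λ = 6.888e-6 m.
Converting to μm: λ = 6.888 μm ≈ 6.89 μm.

6.89 μm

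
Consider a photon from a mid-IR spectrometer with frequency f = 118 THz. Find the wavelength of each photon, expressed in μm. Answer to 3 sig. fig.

2.54 μm

Convert to SI: f = 118 THz = 1.18e14 Hz.
Apply λ = c/f: λ = 2.541e-6 m.
Converting to μm: λ = 2.541 μm ≈ 2.54 μm.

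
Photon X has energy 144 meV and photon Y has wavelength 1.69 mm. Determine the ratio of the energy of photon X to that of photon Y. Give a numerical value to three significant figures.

196

E_X = 2.307·10^-20 J (from energy = 144 meV, via E given directly).
E_Y = 1.175·10^-22 J (from wavelength = 1.69 mm, via E = hc/λ).
Ratio = 2.307·10^-20 / 1.175·10^-22 = 196.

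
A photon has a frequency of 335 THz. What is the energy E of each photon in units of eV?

(h = 6.62607015e-34 J·s, 1 eV = 1.602176634e-19 J.)
First convert: f = 335 THz = 3.35e14 Hz.
The photon relation is E = hf, giving E = 2.220e-19 J.
Converting to eV: E = 1.385 eV ≈ 1.39 eV.

1.39 eV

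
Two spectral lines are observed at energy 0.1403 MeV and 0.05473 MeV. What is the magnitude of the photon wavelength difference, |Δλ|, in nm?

Using λ = hc/E: λ₁ = 8.8371 × 10^-12 m, λ₂ = 2.2654 × 10^-11 m.
|Δλ| = |8.8371 × 10^-12 − 2.2654 × 10^-11| = 1.38 × 10^-11 m = 0.0138 nm.

0.0138 nm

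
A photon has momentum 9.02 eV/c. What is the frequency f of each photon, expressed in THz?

2180 THz

Use h = 6.62607015e-34 J·s, c = 2.99792458e8 m/s, 1 eV = 1.602176634e-19 J.
Convert to SI: p = 9.02 eV/c = 4.8205e-27 kg·m/s.
The photon relation is f = pc/h, giving f = 2.181e15 Hz.
Converting to THz: f = 2181 THz ≈ 2180 THz.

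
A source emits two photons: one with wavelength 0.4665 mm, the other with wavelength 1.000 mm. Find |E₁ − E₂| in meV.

Using E = hc/λ: E₁ = 4.2582e-22 J, E₂ = 1.9864e-22 J.
|ΔE| = |4.2582e-22 − 1.9864e-22| = 2.27e-22 J = 1.42 meV.

1.42 meV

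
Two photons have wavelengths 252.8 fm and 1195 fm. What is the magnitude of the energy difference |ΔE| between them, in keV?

Using E = hc/λ: E₁ = 7.8578e-13 J, E₂ = 1.6623e-13 J.
|ΔE| = |7.8578e-13 − 1.6623e-13| = 6.20e-13 J = 3870 keV.

3870 keV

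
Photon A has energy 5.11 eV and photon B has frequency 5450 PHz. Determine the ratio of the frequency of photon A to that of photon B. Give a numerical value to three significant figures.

f_A = 1.236e15 Hz (from energy = 5.11 eV, via f = E/h).
f_B = 5.450e18 Hz (from frequency = 5450 PHz, via f given directly).
Ratio = 1.236e15 / 5.450e18 = 2.27e-4.

2.27e-4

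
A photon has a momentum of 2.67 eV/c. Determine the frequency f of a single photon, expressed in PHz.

In SI units: p = 2.67 eV/c = 1.4269 × 10^-27 kg·m/s.
For a photon f = pc/h, so f = 6.456 × 10^14 Hz.
Converting to PHz: f = 0.6456 PHz ≈ 0.646 PHz.

0.646 PHz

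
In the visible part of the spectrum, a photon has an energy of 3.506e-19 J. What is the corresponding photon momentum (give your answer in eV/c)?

2.19 eV/c

Use c = 2.99792458e8 m/s, 1 eV = 1.602176634e-19 J.
For a photon p = E/c, so p = 1.169e-27 kg·m/s.
Converting to eV/c: p = 2.188 eV/c ≈ 2.19 eV/c.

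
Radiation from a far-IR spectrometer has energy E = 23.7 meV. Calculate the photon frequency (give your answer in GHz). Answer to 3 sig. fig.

5730 GHz

First convert: E = 23.7 meV = 3.7972 × 10^-21 J.
For a photon f = E/h, so f = 5.731 × 10^12 Hz.
Converting to GHz: f = 5731 GHz ≈ 5730 GHz.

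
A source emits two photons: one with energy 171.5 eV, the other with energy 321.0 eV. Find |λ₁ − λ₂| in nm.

Using λ = hc/E: λ₁ = 7.2294 × 10^-9 m, λ₂ = 3.8624 × 10^-9 m.
|Δλ| = |7.2294 × 10^-9 − 3.8624 × 10^-9| = 3.37 × 10^-9 m = 3.37 nm.

3.37 nm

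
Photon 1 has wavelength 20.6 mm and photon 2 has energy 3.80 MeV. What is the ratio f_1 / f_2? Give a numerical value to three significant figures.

f_1 = 1.455e10 Hz (from wavelength = 20.6 mm, via f = c/λ).
f_2 = 9.188e20 Hz (from energy = 3.80 MeV, via f = E/h).
Ratio = 1.455e10 / 9.188e20 = 1.58e-11.

1.58e-11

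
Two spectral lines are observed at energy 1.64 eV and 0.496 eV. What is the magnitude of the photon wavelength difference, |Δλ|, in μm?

Using λ = hc/E: λ₁ = 7.560 × 10^-7 m, λ₂ = 2.500 × 10^-6 m.
|Δλ| = |7.560 × 10^-7 − 2.500 × 10^-6| = 1.74 × 10^-6 m = 1.74 μm.

1.74 μm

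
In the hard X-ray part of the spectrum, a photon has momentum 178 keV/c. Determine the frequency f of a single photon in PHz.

Convert to SI: p = 178 keV/c = 9.5128e-23 kg·m/s.
Apply f = pc/h: f = 4.304e19 Hz.
Converting to PHz: f = 43040 PHz ≈ 4.30e4 PHz.

4.30e4 PHz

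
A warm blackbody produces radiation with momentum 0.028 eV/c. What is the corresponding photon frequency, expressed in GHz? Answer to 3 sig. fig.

First convert: p = 0.028 eV/c = 1.4964e-29 kg·m/s.
The photon relation is f = pc/h, giving f = 6.770e12 Hz.
Converting to GHz: f = 6770 GHz ≈ 6770 GHz.

6770 GHz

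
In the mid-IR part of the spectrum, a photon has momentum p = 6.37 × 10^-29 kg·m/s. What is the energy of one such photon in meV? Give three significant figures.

Take c = 2.99792458 × 10^8 m/s, 1 eV = 1.602176634 × 10^-19 J.
For a photon E = pc, so E = 1.910 × 10^-20 J.
Converting to meV: E = 119.2 meV ≈ 119 meV.

119 meV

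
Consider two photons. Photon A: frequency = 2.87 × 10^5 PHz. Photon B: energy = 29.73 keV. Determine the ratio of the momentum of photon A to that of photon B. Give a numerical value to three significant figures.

p_A = 6.343 × 10^-22 kg·m/s (from frequency = 2.87 × 10^5 PHz, via p = hf/c).
p_B = 1.589 × 10^-23 kg·m/s (from energy = 29.73 keV, via p = E/c).
Ratio = 6.343 × 10^-22 / 1.589 × 10^-23 = 39.9.

39.9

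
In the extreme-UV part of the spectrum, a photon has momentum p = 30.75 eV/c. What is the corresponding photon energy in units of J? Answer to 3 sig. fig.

First convert: p = 30.75 eV/c = 1.6434 × 10^-26 kg·m/s.
Since E = pc for a photon, E = 4.927 × 10^-18 J.
So E ≈ 4.93 × 10^-18 J.

4.93 × 10^-18 J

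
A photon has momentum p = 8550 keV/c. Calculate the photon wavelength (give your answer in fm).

(h = 6.62607015·10^-34 J·s, c = 2.99792458·10^8 m/s, 1 eV = 1.602176634·10^-19 J.)
First convert: p = 8550 keV/c = 4.5694·10^-21 kg·m/s.
The photon relation is λ = h/p, giving λ = 1.450·10^-13 m.
Converting to fm: λ = 145.0 fm ≈ 145 fm.

145 fm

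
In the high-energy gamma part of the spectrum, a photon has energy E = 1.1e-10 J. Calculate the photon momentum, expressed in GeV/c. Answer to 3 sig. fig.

Since p = E/c for a photon, p = 3.669e-19 kg·m/s.
Converting to GeV/c: p = 0.6866 GeV/c ≈ 0.687 GeV/c.

0.687 GeV/c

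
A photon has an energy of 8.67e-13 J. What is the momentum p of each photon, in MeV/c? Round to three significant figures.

5.41 MeV/c

(c = 2.99792458e8 m/s, 1 eV = 1.602176634e-19 J.)
Since p = E/c for a photon, p = 2.892e-21 kg·m/s.
Converting to MeV/c: p = 5.411 MeV/c ≈ 5.41 MeV/c.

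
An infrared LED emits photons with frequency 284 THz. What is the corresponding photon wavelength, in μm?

1.06 μm

Take c = 2.99792458 × 10^8 m/s.
In SI units: f = 284 THz = 2.84 × 10^14 Hz.
For a photon λ = c/f, so λ = 1.056 × 10^-6 m.
Converting to μm: λ = 1.056 μm ≈ 1.06 μm.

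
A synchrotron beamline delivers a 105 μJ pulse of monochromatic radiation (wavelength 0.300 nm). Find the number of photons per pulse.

Per-photon energy: E = 6.621e-16 J (from wavelength = 0.300 nm).
N = E_total / E_photon = 1.05e-4 J / 6.621e-16 J = 1.59e11.

1.59e11 photons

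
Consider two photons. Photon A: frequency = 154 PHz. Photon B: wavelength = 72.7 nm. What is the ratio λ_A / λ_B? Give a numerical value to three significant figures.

λ_A = 1.947 × 10^-9 m (from frequency = 154 PHz, via λ = c/f).
λ_B = 7.270 × 10^-8 m (from wavelength = 72.7 nm, via λ given directly).
Ratio = 1.947 × 10^-9 / 7.270 × 10^-8 = 0.0268.

0.0268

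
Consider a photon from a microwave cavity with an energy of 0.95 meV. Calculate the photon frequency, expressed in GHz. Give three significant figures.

230 GHz

Take h = 6.62607015 × 10^-34 J·s, 1 eV = 1.602176634 × 10^-19 J.
Convert to SI: E = 0.95 meV = 1.5221 × 10^-22 J.
Apply f = E/h: f = 2.297 × 10^11 Hz.
Converting to GHz: f = 229.7 GHz ≈ 230 GHz.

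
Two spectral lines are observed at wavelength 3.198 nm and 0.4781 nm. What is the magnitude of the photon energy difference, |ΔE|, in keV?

Using E = hc/λ: E₁ = 6.2115e-17 J, E₂ = 4.1549e-16 J.
|ΔE| = |6.2115e-17 − 4.1549e-16| = 3.53e-16 J = 2.21 keV.

2.21 keV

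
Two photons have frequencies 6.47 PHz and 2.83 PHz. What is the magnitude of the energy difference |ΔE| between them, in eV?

Using E = hf: E₁ = 4.287e-18 J, E₂ = 1.875e-18 J.
|ΔE| = |4.287e-18 − 1.875e-18| = 2.41e-18 J = 15.1 eV.

15.1 eV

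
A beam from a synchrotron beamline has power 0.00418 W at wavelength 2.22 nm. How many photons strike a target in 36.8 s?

Total energy: E_total = P·t = 0.00418 × 36.8 = 0.1538 J.
Per-photon energy: E = 8.948 × 10^-17 J.
N = E_total / E_photon = 1.72 × 10^15.

1.72 × 10^15 photons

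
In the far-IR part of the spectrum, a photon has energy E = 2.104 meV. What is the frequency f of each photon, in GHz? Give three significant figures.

509 GHz

Convert to SI: E = 2.104 meV = 3.3710e-22 J.
Since f = E/h for a photon, f = 5.087e11 Hz.
Converting to GHz: f = 508.7 GHz ≈ 509 GHz.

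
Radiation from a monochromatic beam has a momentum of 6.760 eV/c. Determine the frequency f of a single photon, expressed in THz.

(h = 6.62607015 × 10^-34 J·s, c = 2.99792458 × 10^8 m/s, 1 eV = 1.602176634 × 10^-19 J.)
First convert: p = 6.760 eV/c = 3.6127 × 10^-27 kg·m/s.
The photon relation is f = pc/h, giving f = 1.635 × 10^15 Hz.
Converting to THz: f = 1635 THz ≈ 1630 THz.

1630 THz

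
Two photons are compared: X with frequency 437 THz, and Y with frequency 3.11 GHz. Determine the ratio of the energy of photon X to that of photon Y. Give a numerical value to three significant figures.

E_X = 2.896 × 10^-19 J (from frequency = 437 THz, via E = hf).
E_Y = 2.061 × 10^-24 J (from frequency = 3.11 GHz, via E = hf).
Ratio = 2.896 × 10^-19 / 2.061 × 10^-24 = 1.41 × 10^5.

1.41 × 10^5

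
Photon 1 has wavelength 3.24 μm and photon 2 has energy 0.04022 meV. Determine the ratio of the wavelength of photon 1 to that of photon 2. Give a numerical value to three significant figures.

1.05e-4

λ_1 = 3.240e-6 m (from wavelength = 3.24 μm, via λ given directly).
λ_2 = 0.03083 m (from energy = 0.04022 meV, via λ = hc/E).
Ratio = 3.240e-6 / 0.03083 = 1.05e-4.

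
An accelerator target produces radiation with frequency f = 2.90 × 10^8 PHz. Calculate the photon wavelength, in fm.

In SI units: f = 2.90 × 10^8 PHz = 2.90 × 10^23 Hz.
The photon relation is λ = c/f, giving λ = 1.034 × 10^-15 m.
Converting to fm: λ = 1.034 fm ≈ 1.03 fm.

1.03 fm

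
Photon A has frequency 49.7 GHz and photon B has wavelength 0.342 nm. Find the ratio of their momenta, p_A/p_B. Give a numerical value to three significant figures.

5.67 × 10^-8

p_A = 1.098 × 10^-31 kg·m/s (from frequency = 49.7 GHz, via p = hf/c).
p_B = 1.937 × 10^-24 kg·m/s (from wavelength = 0.342 nm, via p = h/λ).
Ratio = 1.098 × 10^-31 / 1.937 × 10^-24 = 5.67 × 10^-8.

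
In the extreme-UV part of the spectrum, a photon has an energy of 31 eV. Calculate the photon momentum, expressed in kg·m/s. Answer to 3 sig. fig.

1.66 × 10^-26 kg·m/s

First convert: E = 31 eV = 4.9667 × 10^-18 J.
Since p = E/c for a photon, p = 1.657 × 10^-26 kg·m/s.
So p ≈ 1.66 × 10^-26 kg·m/s.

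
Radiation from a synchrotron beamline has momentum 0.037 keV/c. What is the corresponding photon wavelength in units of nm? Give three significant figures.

33.5 nm

First convert: p = 0.037 keV/c = 1.9774e-26 kg·m/s.
The photon relation is λ = h/p, giving λ = 3.351e-8 m.
Converting to nm: λ = 33.51 nm ≈ 33.5 nm.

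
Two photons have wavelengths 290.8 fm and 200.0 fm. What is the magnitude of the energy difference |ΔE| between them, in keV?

Using E = hc/λ: E₁ = 6.8310 × 10^-13 J, E₂ = 9.9322 × 10^-13 J.
|ΔE| = |6.8310 × 10^-13 − 9.9322 × 10^-13| = 3.10 × 10^-13 J = 1940 keV.

1940 keV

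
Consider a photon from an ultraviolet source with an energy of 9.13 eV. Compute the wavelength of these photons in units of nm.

Use h = 6.62607015·10^-34 J·s, c = 2.99792458·10^8 m/s, 1 eV = 1.602176634·10^-19 J.
First convert: E = 9.13 eV = 1.4628·10^-18 J.
The photon relation is λ = hc/E, giving λ = 1.358·10^-7 m.
Converting to nm: λ = 135.8 nm ≈ 136 nm.

136 nm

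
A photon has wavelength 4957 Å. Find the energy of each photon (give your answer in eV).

In SI units: λ = 4957 Å = 4.957e-7 m.
Apply E = hc/λ: E = 4.007e-19 J.
Converting to eV: E = 2.501 eV ≈ 2.50 eV.

2.50 eV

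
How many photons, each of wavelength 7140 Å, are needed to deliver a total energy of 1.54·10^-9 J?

Per-photon energy: E = 2.782·10^-19 J (from wavelength = 7140 Å).
N = E_total / E_photon = 1.54·10^-9 J / 2.782·10^-19 J = 5.54·10^9.

5.54·10^9 photons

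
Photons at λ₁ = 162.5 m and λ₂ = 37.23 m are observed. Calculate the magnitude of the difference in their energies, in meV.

Using E = hc/λ: E₁ = 1.2224e-27 J, E₂ = 5.3356e-27 J.
|ΔE| = |1.2224e-27 − 5.3356e-27| = 4.11e-27 J = 2.57e-5 meV.

2.57e-5 meV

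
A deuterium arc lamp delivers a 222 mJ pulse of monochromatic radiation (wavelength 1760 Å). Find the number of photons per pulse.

1.97 × 10^17 photons

Per-photon energy: E = 1.129 × 10^-18 J (from wavelength = 1760 Å).
N = E_total / E_photon = 0.222 J / 1.129 × 10^-18 J = 1.97 × 10^17.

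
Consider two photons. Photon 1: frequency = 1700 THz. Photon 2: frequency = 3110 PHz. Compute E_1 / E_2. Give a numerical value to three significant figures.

E_1 = 1.126 × 10^-18 J (from frequency = 1700 THz, via E = hf).
E_2 = 2.061 × 10^-15 J (from frequency = 3110 PHz, via E = hf).
Ratio = 1.126 × 10^-18 / 2.061 × 10^-15 = 5.47 × 10^-4.

5.47 × 10^-4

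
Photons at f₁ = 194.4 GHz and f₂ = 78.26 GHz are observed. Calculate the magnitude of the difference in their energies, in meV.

0.480 meV

Using E = hf: E₁ = 1.2881e-22 J, E₂ = 5.1856e-23 J.
|ΔE| = |1.2881e-22 − 5.1856e-23| = 7.70e-23 J = 0.480 meV.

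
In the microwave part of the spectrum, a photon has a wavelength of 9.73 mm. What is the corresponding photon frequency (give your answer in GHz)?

In SI units: λ = 9.73 mm = 0.00973 m.
For a photon f = c/λ, so f = 3.081e10 Hz.
Converting to GHz: f = 30.81 GHz ≈ 30.8 GHz.

30.8 GHz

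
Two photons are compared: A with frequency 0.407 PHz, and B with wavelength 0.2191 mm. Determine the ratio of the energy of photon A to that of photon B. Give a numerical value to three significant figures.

E_A = 2.697 × 10^-19 J (from frequency = 0.407 PHz, via E = hf).
E_B = 9.066 × 10^-22 J (from wavelength = 0.2191 mm, via E = hc/λ).
Ratio = 2.697 × 10^-19 / 9.066 × 10^-22 = 297.

297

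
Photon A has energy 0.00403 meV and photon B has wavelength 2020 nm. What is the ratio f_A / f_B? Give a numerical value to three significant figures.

6.57e-6

f_A = 9.744e8 Hz (from energy = 0.00403 meV, via f = E/h).
f_B = 1.484e14 Hz (from wavelength = 2020 nm, via f = c/λ).
Ratio = 9.744e8 / 1.484e14 = 6.57e-6.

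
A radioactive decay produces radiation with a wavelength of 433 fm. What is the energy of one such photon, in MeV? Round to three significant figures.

2.86 MeV

Use h = 6.62607015·10^-34 J·s, c = 2.99792458·10^8 m/s, 1 eV = 1.602176634·10^-19 J.
Convert to SI: λ = 433 fm = 4.33·10^-13 m.
The photon relation is E = hc/λ, giving E = 4.588·10^-13 J.
Converting to MeV: E = 2.863 MeV ≈ 2.86 MeV.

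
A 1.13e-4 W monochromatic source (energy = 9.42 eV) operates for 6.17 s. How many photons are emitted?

Total energy: E_total = P·t = 1.13e-4 × 6.17 = 6.972e-4 J.
Per-photon energy: E = 1.509e-18 J.
N = E_total / E_photon = 4.62e14.

4.62e14 photons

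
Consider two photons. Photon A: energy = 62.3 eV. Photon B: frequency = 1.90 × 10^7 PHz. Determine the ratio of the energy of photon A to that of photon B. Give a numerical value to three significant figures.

7.93 × 10^-7

E_A = 9.982 × 10^-18 J (from energy = 62.3 eV, via E given directly).
E_B = 1.259 × 10^-11 J (from frequency = 1.90 × 10^7 PHz, via E = hf).
Ratio = 9.982 × 10^-18 / 1.259 × 10^-11 = 7.93 × 10^-7.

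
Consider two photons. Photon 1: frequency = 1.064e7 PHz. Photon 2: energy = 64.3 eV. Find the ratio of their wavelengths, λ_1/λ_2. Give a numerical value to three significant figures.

λ_1 = 2.818e-14 m (from frequency = 1.064e7 PHz, via λ = c/f).
λ_2 = 1.928e-8 m (from energy = 64.3 eV, via λ = hc/E).
Ratio = 2.818e-14 / 1.928e-8 = 1.46e-6.

1.46e-6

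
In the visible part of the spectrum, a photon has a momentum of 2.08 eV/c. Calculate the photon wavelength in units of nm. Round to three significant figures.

Convert to SI: p = 2.08 eV/c = 1.1116e-27 kg·m/s.
The photon relation is λ = h/p, giving λ = 5.961e-7 m.
Converting to nm: λ = 596.1 nm ≈ 596 nm.

596 nm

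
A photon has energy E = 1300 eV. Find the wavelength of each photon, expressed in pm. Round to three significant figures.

954 pm

Convert to SI: E = 1300 eV = 2.0828 × 10^-16 J.
Since λ = hc/E for a photon, λ = 9.537 × 10^-10 m.
Converting to pm: λ = 953.7 pm ≈ 954 pm.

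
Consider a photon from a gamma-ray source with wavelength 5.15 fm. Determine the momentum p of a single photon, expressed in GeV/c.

0.241 GeV/c

Take h = 6.62607015 × 10^-34 J·s, c = 2.99792458 × 10^8 m/s, 1 eV = 1.602176634 × 10^-19 J.
First convert: λ = 5.15 fm = 5.15 × 10^-15 m.
Apply p = h/λ: p = 1.287 × 10^-19 kg·m/s.
Converting to GeV/c: p = 0.2407 GeV/c ≈ 0.241 GeV/c.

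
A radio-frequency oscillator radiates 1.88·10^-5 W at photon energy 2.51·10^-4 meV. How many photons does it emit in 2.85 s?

Total energy: E_total = P·t = 1.88·10^-5 × 2.85 = 5.358·10^-5 J.
Per-photon energy: E = 4.021·10^-26 J.
N = E_total / E_photon = 1.33·10^21.

1.33·10^21 photons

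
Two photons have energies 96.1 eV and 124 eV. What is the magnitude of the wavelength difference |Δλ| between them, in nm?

Using λ = hc/E: λ₁ = 1.290e-8 m, λ₂ = 9.999e-9 m.
|Δλ| = |1.290e-8 − 9.999e-9| = 2.90e-9 m = 2.90 nm.

2.90 nm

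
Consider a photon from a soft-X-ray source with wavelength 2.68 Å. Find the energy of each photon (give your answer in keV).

4.63 keV

Take h = 6.62607015e-34 J·s, c = 2.99792458e8 m/s, 1 eV = 1.602176634e-19 J.
In SI units: λ = 2.68 Å = 2.68e-10 m.
The photon relation is E = hc/λ, giving E = 7.412e-16 J.
Converting to keV: E = 4.626 keV ≈ 4.63 keV.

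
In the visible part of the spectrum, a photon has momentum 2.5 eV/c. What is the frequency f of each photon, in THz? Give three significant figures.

Take h = 6.62607015e-34 J·s, c = 2.99792458e8 m/s, 1 eV = 1.602176634e-19 J.
First convert: p = 2.5 eV/c = 1.3361e-27 kg·m/s.
For a photon f = pc/h, so f = 6.045e14 Hz.
Converting to THz: f = 604.5 THz ≈ 604 THz.

604 THz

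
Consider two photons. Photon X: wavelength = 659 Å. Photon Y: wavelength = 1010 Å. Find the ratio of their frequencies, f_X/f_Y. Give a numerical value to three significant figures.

f_X = 4.549 × 10^15 Hz (from wavelength = 659 Å, via f = c/λ).
f_Y = 2.968 × 10^15 Hz (from wavelength = 1010 Å, via f = c/λ).
Ratio = 4.549 × 10^15 / 2.968 × 10^15 = 1.53.

1.53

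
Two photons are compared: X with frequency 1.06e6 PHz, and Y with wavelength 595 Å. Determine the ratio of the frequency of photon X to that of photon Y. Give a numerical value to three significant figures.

2.10e5

f_X = 1.060e21 Hz (from frequency = 1.06e6 PHz, via f given directly).
f_Y = 5.039e15 Hz (from wavelength = 595 Å, via f = c/λ).
Ratio = 1.060e21 / 5.039e15 = 2.10e5.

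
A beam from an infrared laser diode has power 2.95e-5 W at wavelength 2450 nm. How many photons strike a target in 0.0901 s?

3.28e13 photons

Total energy: E_total = P·t = 2.95e-5 × 0.0901 = 2.658e-6 J.
Per-photon energy: E = 8.108e-20 J.
N = E_total / E_photon = 3.28e13.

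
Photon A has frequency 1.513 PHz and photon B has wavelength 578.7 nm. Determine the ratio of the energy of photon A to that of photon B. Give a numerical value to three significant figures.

E_A = 1.003 × 10^-18 J (from frequency = 1.513 PHz, via E = hf).
E_B = 3.433 × 10^-19 J (from wavelength = 578.7 nm, via E = hc/λ).
Ratio = 1.003 × 10^-18 / 3.433 × 10^-19 = 2.92.

2.92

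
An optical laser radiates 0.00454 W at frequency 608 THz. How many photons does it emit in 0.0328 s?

3.70e14 photons

Total energy: E_total = P·t = 0.00454 × 0.0328 = 1.489e-4 J.
Per-photon energy: E = 4.029e-19 J.
N = E_total / E_photon = 3.70e14.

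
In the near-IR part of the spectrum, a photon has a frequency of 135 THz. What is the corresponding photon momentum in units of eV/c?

Take h = 6.62607015 × 10^-34 J·s, c = 2.99792458 × 10^8 m/s, 1 eV = 1.602176634 × 10^-19 J.
First convert: f = 135 THz = 1.35 × 10^14 Hz.
Since p = hf/c for a photon, p = 2.984 × 10^-28 kg·m/s.
Converting to eV/c: p = 0.5583 eV/c ≈ 0.558 eV/c.

0.558 eV/c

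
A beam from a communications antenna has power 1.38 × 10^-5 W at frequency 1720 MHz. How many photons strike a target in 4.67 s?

5.65 × 10^19 photons

Total energy: E_total = P·t = 1.38 × 10^-5 × 4.67 = 6.445 × 10^-5 J.
Per-photon energy: E = 1.140 × 10^-24 J.
N = E_total / E_photon = 5.65 × 10^19.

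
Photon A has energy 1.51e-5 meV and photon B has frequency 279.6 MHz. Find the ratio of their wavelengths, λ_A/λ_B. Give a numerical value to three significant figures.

λ_A = 82.11 m (from energy = 1.51e-5 meV, via λ = hc/E).
λ_B = 1.072 m (from frequency = 279.6 MHz, via λ = c/f).
Ratio = 82.11 / 1.072 = 76.6.

76.6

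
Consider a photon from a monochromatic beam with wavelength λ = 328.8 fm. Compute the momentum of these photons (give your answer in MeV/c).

3.77 MeV/c

(h = 6.62607015e-34 J·s, c = 2.99792458e8 m/s, 1 eV = 1.602176634e-19 J.)
In SI units: λ = 328.8 fm = 3.288e-13 m.
Apply p = h/λ: p = 2.015e-21 kg·m/s.
Converting to MeV/c: p = 3.771 MeV/c ≈ 3.77 MeV/c.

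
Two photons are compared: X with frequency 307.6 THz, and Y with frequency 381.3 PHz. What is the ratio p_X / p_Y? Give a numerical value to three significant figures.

p_X = 6.799 × 10^-28 kg·m/s (from frequency = 307.6 THz, via p = hf/c).
p_Y = 8.428 × 10^-25 kg·m/s (from frequency = 381.3 PHz, via p = hf/c).
Ratio = 6.799 × 10^-28 / 8.428 × 10^-25 = 8.07 × 10^-4.

8.07 × 10^-4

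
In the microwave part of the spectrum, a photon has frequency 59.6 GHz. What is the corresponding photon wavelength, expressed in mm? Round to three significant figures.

5.03 mm

Convert to SI: f = 59.6 GHz = 5.96 × 10^10 Hz.
Apply λ = c/f: λ = 0.005030 m.
Converting to mm: λ = 5.030 mm ≈ 5.03 mm.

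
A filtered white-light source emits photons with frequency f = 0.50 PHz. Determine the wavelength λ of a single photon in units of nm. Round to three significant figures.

First convert: f = 0.50 PHz = 5.0 × 10^14 Hz.
Since λ = c/f for a photon, λ = 5.996 × 10^-7 m.
Converting to nm: λ = 599.6 nm ≈ 600 nm.

600 nm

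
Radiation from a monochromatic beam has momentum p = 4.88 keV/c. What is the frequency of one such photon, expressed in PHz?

In SI units: p = 4.88 keV/c = 2.6080 × 10^-24 kg·m/s.
For a photon f = pc/h, so f = 1.180 × 10^18 Hz.
Converting to PHz: f = 1180 PHz ≈ 1180 PHz.

1180 PHz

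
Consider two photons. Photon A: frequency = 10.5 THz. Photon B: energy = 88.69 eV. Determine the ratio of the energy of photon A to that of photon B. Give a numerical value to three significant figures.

4.90·10^-4

E_A = 6.957·10^-21 J (from frequency = 10.5 THz, via E = hf).
E_B = 1.421·10^-17 J (from energy = 88.69 eV, via E given directly).
Ratio = 6.957·10^-21 / 1.421·10^-17 = 4.90·10^-4.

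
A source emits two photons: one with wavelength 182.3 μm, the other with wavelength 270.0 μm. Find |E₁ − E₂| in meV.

2.21 meV

Using E = hc/λ: E₁ = 1.0897 × 10^-21 J, E₂ = 7.3572 × 10^-22 J.
|ΔE| = |1.0897 × 10^-21 − 7.3572 × 10^-22| = 3.54 × 10^-22 J = 2.21 meV.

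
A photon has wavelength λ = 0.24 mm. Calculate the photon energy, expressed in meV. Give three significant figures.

5.17 meV

Use h = 6.62607015·10^-34 J·s, c = 2.99792458·10^8 m/s, 1 eV = 1.602176634·10^-19 J.
In SI units: λ = 0.24 mm = 2.4·10^-4 m.
Apply E = hc/λ: E = 8.277·10^-22 J.
Converting to meV: E = 5.166 meV ≈ 5.17 meV.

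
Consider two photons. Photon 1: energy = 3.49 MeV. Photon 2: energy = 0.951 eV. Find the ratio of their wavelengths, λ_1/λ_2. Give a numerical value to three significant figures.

λ_1 = 3.553e-13 m (from energy = 3.49 MeV, via λ = hc/E).
λ_2 = 1.304e-6 m (from energy = 0.951 eV, via λ = hc/E).
Ratio = 3.553e-13 / 1.304e-6 = 2.72e-7.

2.72e-7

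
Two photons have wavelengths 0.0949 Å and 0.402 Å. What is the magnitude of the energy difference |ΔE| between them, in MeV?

Using E = hc/λ: E₁ = 2.093 × 10^-14 J, E₂ = 4.941 × 10^-15 J.
|ΔE| = |2.093 × 10^-14 − 4.941 × 10^-15| = 1.60 × 10^-14 J = 0.0998 MeV.

0.0998 MeV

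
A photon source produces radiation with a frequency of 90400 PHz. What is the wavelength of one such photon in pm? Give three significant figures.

Use c = 2.99792458e8 m/s.
Convert to SI: f = 90400 PHz = 9.04e19 Hz.
Since λ = c/f for a photon, λ = 3.316e-12 m.
Converting to pm: λ = 3.316 pm ≈ 3.32 pm.

3.32 pm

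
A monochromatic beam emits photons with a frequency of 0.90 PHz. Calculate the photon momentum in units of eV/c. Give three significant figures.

In SI units: f = 0.90 PHz = 9.0e14 Hz.
For a photon p = hf/c, so p = 1.989e-27 kg·m/s.
Converting to eV/c: p = 3.722 eV/c ≈ 3.72 eV/c.

3.72 eV/c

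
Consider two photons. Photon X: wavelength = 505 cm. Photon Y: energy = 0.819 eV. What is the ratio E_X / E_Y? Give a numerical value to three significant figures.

3.00e-7

E_X = 3.934e-26 J (from wavelength = 505 cm, via E = hc/λ).
E_Y = 1.312e-19 J (from energy = 0.819 eV, via E given directly).
Ratio = 3.934e-26 / 1.312e-19 = 3.00e-7.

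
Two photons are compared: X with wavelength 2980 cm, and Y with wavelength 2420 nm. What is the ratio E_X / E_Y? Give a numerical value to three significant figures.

8.12e-8

E_X = 6.666e-27 J (from wavelength = 2980 cm, via E = hc/λ).
E_Y = 8.208e-20 J (from wavelength = 2420 nm, via E = hc/λ).
Ratio = 6.666e-27 / 8.208e-20 = 8.12e-8.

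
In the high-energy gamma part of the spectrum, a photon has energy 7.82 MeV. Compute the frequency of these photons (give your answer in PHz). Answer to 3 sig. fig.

(h = 6.62607015 × 10^-34 J·s, 1 eV = 1.602176634 × 10^-19 J.)
First convert: E = 7.82 MeV = 1.2529 × 10^-12 J.
The photon relation is f = E/h, giving f = 1.891 × 10^21 Hz.
Converting to PHz: f = 1.891 × 10^6 PHz ≈ 1.89 × 10^6 PHz.

1.89 × 10^6 PHz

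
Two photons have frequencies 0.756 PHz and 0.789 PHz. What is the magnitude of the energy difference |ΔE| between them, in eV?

0.136 eV

Using E = hf: E₁ = 5.009e-19 J, E₂ = 5.228e-19 J.
|ΔE| = |5.009e-19 − 5.228e-19| = 2.19e-20 J = 0.136 eV.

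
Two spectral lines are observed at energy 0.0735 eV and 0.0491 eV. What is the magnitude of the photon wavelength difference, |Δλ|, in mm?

Using λ = hc/E: λ₁ = 1.687·10^-5 m, λ₂ = 2.525·10^-5 m.
|Δλ| = |1.687·10^-5 − 2.525·10^-5| = 8.38·10^-6 m = 8.38·10^-3 mm.

8.38·10^-3 mm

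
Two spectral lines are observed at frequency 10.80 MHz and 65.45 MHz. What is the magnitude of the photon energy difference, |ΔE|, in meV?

2.26e-4 meV

Using E = hf: E₁ = 7.1562e-27 J, E₂ = 4.3368e-26 J.
|ΔE| = |7.1562e-27 − 4.3368e-26| = 3.62e-26 J = 2.26e-4 meV.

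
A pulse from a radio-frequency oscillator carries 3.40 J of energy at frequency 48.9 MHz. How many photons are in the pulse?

Per-photon energy: E = 3.240 × 10^-26 J (from frequency = 48.9 MHz).
N = E_total / E_photon = 3.40 J / 3.240 × 10^-26 J = 1.05 × 10^26.

1.05 × 10^26 photons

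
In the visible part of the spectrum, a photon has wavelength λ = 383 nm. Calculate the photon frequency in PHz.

Convert to SI: λ = 383 nm = 3.83e-7 m.
Since f = c/λ for a photon, f = 7.827e14 Hz.
Converting to PHz: f = 0.7827 PHz ≈ 0.783 PHz.

0.783 PHz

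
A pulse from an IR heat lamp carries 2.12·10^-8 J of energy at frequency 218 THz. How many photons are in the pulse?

Per-photon energy: E = 1.444·10^-19 J (from frequency = 218 THz).
N = E_total / E_photon = 2.12·10^-8 J / 1.444·10^-19 J = 1.47·10^11.

1.47·10^11 photons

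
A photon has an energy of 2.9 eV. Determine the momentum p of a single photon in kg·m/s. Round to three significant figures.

Take c = 2.99792458 × 10^8 m/s, 1 eV = 1.602176634 × 10^-19 J.
Convert to SI: E = 2.9 eV = 4.6463 × 10^-19 J.
For a photon p = E/c, so p = 1.550 × 10^-27 kg·m/s.
So p ≈ 1.55 × 10^-27 kg·m/s.

1.55 × 10^-27 kg·m/s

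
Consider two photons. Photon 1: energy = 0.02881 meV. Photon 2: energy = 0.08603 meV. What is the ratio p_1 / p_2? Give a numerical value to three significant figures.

p_1 = 1.540e-32 kg·m/s (from energy = 0.02881 meV, via p = E/c).
p_2 = 4.598e-32 kg·m/s (from energy = 0.08603 meV, via p = E/c).
Ratio = 1.540e-32 / 4.598e-32 = 0.335.

0.335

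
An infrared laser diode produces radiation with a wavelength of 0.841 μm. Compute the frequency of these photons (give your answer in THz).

(c = 2.99792458·10^8 m/s.)
Convert to SI: λ = 0.841 μm = 8.41·10^-7 m.
The photon relation is f = c/λ, giving f = 3.565·10^14 Hz.
Converting to THz: f = 356.5 THz ≈ 356 THz.

356 THz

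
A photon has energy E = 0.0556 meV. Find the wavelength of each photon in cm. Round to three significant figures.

Convert to SI: E = 0.0556 meV = 8.9081 × 10^-24 J.
The photon relation is λ = hc/E, giving λ = 0.02230 m.
Converting to cm: λ = 2.230 cm ≈ 2.23 cm.

2.23 cm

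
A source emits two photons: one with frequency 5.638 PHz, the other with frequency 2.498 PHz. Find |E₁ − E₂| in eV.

Using E = hf: E₁ = 3.7358 × 10^-18 J, E₂ = 1.6552 × 10^-18 J.
|ΔE| = |3.7358 × 10^-18 − 1.6552 × 10^-18| = 2.08 × 10^-18 J = 13.0 eV.

13.0 eV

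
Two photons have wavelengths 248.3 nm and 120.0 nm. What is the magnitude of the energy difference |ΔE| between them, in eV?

Using E = hc/λ: E₁ = 8.0002 × 10^-19 J, E₂ = 1.6554 × 10^-18 J.
|ΔE| = |8.0002 × 10^-19 − 1.6554 × 10^-18| = 8.55 × 10^-19 J = 5.34 eV.

5.34 eV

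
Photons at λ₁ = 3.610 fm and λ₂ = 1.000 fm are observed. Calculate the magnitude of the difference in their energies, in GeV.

Using E = hc/λ: E₁ = 5.5026e-11 J, E₂ = 1.9864e-10 J.
|ΔE| = |5.5026e-11 − 1.9864e-10| = 1.44e-10 J = 0.896 GeV.

0.896 GeV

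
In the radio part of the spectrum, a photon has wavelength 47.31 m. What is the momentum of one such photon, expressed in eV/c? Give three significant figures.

Use h = 6.62607015e-34 J·s, c = 2.99792458e8 m/s, 1 eV = 1.602176634e-19 J.
Apply p = h/λ: p = 1.401e-35 kg·m/s.
Converting to eV/c: p = 2.621e-8 eV/c ≈ 2.62e-8 eV/c.

2.62e-8 eV/c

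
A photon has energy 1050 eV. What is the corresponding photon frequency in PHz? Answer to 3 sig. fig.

254 PHz

Take h = 6.62607015 × 10^-34 J·s, 1 eV = 1.602176634 × 10^-19 J.
Convert to SI: E = 1050 eV = 1.6823 × 10^-16 J.
The photon relation is f = E/h, giving f = 2.539 × 10^17 Hz.
Converting to PHz: f = 253.9 PHz ≈ 254 PHz.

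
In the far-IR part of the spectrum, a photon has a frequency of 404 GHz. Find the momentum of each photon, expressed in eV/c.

Convert to SI: f = 404 GHz = 4.04·10^11 Hz.
The photon relation is p = hf/c, giving p = 8.929·10^-31 kg·m/s.
Converting to eV/c: p = 0.001671 eV/c ≈ 1.67·10^-3 eV/c.

1.67·10^-3 eV/c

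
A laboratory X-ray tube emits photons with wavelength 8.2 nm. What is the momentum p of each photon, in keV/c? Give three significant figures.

0.151 keV/c

Take h = 6.62607015e-34 J·s, c = 2.99792458e8 m/s, 1 eV = 1.602176634e-19 J.
In SI units: λ = 8.2 nm = 8.2e-9 m.
For a photon p = h/λ, so p = 8.081e-26 kg·m/s.
Converting to keV/c: p = 0.1512 keV/c ≈ 0.151 keV/c.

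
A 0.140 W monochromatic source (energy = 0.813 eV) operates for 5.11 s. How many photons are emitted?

Total energy: E_total = P·t = 0.140 × 5.11 = 0.7154 J.
Per-photon energy: E = 1.303e-19 J.
N = E_total / E_photon = 5.49e18.

5.49e18 photons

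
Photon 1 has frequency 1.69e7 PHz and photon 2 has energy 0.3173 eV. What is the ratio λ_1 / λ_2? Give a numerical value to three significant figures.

4.54e-9

λ_1 = 1.774e-14 m (from frequency = 1.69e7 PHz, via λ = c/f).
λ_2 = 3.907e-6 m (from energy = 0.3173 eV, via λ = hc/E).
Ratio = 1.774e-14 / 3.907e-6 = 4.54e-9.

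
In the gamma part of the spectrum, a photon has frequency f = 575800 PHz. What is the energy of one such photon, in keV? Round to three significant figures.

2380 keV

(h = 6.62607015 × 10^-34 J·s, 1 eV = 1.602176634 × 10^-19 J.)
Convert to SI: f = 575800 PHz = 5.758 × 10^20 Hz.
For a photon E = hf, so E = 3.815 × 10^-13 J.
Converting to keV: E = 2381 keV ≈ 2380 keV.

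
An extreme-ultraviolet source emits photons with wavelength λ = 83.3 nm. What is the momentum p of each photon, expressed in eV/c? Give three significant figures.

In SI units: λ = 83.3 nm = 8.33 × 10^-8 m.
Since p = h/λ for a photon, p = 7.954 × 10^-27 kg·m/s.
Converting to eV/c: p = 14.88 eV/c ≈ 14.9 eV/c.

14.9 eV/c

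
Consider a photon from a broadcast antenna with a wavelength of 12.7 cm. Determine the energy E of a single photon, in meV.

(h = 6.62607015 × 10^-34 J·s, c = 2.99792458 × 10^8 m/s, 1 eV = 1.602176634 × 10^-19 J.)
First convert: λ = 12.7 cm = 0.127 m.
For a photon E = hc/λ, so E = 1.564 × 10^-24 J.
Converting to meV: E = 0.009763 meV ≈ 9.76 × 10^-3 meV.

9.76 × 10^-3 meV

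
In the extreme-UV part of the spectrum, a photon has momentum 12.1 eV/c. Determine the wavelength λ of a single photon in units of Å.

1020 Å

In SI units: p = 12.1 eV/c = 6.4666·10^-27 kg·m/s.
The photon relation is λ = h/p, giving λ = 1.025·10^-7 m.
Converting to Å: λ = 1025 Å ≈ 1020 Å.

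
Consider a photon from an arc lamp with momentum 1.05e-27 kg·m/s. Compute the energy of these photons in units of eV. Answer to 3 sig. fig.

1.96 eV

Use c = 2.99792458e8 m/s, 1 eV = 1.602176634e-19 J.
The photon relation is E = pc, giving E = 3.148e-19 J.
Converting to eV: E = 1.965 eV ≈ 1.96 eV.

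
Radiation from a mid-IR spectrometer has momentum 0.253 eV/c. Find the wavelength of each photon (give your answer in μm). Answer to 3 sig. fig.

4.90 μm

Convert to SI: p = 0.253 eV/c = 1.3521e-28 kg·m/s.
For a photon λ = h/p, so λ = 4.901e-6 m.
Converting to μm: λ = 4.901 μm ≈ 4.90 μm.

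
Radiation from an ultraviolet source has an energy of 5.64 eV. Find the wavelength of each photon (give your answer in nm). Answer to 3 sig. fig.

220 nm

Use h = 6.62607015 × 10^-34 J·s, c = 2.99792458 × 10^8 m/s, 1 eV = 1.602176634 × 10^-19 J.
In SI units: E = 5.64 eV = 9.0363 × 10^-19 J.
The photon relation is λ = hc/E, giving λ = 2.198 × 10^-7 m.
Converting to nm: λ = 219.8 nm ≈ 220 nm.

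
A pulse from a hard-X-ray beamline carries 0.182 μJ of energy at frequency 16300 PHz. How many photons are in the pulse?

Per-photon energy: E = 1.080 × 10^-14 J (from frequency = 16300 PHz).
N = E_total / E_photon = 1.82 × 10^-7 J / 1.080 × 10^-14 J = 1.69 × 10^7.

1.69 × 10^7 photons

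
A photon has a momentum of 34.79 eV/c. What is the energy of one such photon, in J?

Take c = 2.99792458 × 10^8 m/s, 1 eV = 1.602176634 × 10^-19 J.
First convert: p = 34.79 eV/c = 1.8593 × 10^-26 kg·m/s.
Apply E = pc: E = 5.574 × 10^-18 J.
So E ≈ 5.57 × 10^-18 J.

5.57 × 10^-18 J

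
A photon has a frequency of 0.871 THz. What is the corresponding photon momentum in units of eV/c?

In SI units: f = 0.871 THz = 8.71 × 10^11 Hz.
Since p = hf/c for a photon, p = 1.925 × 10^-30 kg·m/s.
Converting to eV/c: p = 0.003602 eV/c ≈ 3.60 × 10^-3 eV/c.

3.60 × 10^-3 eV/c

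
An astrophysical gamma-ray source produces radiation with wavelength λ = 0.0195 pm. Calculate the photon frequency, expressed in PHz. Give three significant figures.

1.54 × 10^7 PHz

Take c = 2.99792458 × 10^8 m/s.
First convert: λ = 0.0195 pm = 1.95 × 10^-14 m.
Since f = c/λ for a photon, f = 1.537 × 10^22 Hz.
Converting to PHz: f = 1.537 × 10^7 PHz ≈ 1.54 × 10^7 PHz.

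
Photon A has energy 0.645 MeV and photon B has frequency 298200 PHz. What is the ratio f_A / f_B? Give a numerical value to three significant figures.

f_A = 1.560e20 Hz (from energy = 0.645 MeV, via f = E/h).
f_B = 2.982e20 Hz (from frequency = 298200 PHz, via f given directly).
Ratio = 1.560e20 / 2.982e20 = 0.523.

0.523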